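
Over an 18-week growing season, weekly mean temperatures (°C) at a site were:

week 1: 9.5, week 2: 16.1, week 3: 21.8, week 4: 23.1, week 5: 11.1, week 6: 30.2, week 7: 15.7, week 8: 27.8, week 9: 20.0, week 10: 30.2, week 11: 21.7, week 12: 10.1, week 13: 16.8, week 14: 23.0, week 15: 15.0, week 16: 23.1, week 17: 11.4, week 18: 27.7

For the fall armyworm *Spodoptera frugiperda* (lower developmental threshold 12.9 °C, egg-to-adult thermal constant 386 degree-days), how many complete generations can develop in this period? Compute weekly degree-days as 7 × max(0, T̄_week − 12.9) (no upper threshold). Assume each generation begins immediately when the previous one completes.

Weekly DD (7 × max(0, T̄ − 12.9)): 0.0, 22.4, 62.3, 71.4, 0.0, 121.1, 19.6, 104.3, 49.7, 121.1, 61.6, 0.0, 27.3, 70.7, 14.7, 71.4, 0.0, 103.6.
Season total = 921.2 DD.
Complete generations = ⌊921.2 / 386⌋ = 2.

2 generations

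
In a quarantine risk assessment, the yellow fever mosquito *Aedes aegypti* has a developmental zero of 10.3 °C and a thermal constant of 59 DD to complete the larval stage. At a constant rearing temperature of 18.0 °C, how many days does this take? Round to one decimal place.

7.7 days

Daily accumulation = 18.0 − 10.3 = 7.7 DD/day.
Duration = 59 / 7.7 = 7.662 ≈ 7.7 days.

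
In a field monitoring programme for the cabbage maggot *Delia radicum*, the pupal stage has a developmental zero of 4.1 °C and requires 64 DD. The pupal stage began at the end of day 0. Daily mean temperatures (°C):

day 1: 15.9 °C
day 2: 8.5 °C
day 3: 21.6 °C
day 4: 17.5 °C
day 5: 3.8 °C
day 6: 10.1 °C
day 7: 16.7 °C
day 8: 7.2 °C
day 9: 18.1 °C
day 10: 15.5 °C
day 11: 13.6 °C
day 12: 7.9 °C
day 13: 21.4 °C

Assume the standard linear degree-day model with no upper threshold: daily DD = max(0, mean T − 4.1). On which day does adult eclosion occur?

Daily DD above 4.1 °C: 11.8, 4.4, 17.5, 13.4, 0.0, 6.0, 12.6, 3.1, 14.0, 11.4, 9.5, 3.8, 17.3.
Cumulative: 11.8, 16.2, 33.7, 47.1, 47.1, 53.1, 65.7, 68.8, 82.8, 94.2, 103.7, 107.5, 124.8.
The total first reaches 64 DD on day 7.

day 7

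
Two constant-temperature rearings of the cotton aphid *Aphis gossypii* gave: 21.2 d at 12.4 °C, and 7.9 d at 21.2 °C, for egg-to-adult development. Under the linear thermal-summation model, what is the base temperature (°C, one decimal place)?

Linear rate model ⇒ the product D·(T − T_b) is constant across temperatures.
21.2·(12.4 − T_b) = 7.9·(21.2 − T_b)
T_b = (21.2·12.4 − 7.9·21.2) / (21.2 − 7.9) = 95.40 / 13.3 = 7.173 °C ≈ 7.2 °C.

7.2 °C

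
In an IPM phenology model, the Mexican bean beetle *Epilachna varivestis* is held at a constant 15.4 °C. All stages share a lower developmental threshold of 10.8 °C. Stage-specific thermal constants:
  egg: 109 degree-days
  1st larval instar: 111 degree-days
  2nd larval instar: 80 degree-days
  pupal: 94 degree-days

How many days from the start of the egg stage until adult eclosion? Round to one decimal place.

85.7 days

Daily accumulation at 15.4 °C = 15.4 − 10.8 = 4.6 DD/day.
Total K = 109 + 111 + 80 + 94 = 394 DD.
Total duration = 394 / 4.6 = 85.652 ≈ 85.7 days.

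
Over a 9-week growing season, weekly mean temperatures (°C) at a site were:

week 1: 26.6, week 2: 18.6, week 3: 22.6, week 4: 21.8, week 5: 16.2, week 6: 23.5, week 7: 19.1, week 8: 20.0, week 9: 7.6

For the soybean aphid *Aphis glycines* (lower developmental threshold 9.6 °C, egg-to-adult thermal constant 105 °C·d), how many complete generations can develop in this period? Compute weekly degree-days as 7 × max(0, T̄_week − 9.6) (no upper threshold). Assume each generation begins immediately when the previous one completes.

Weekly DD (7 × max(0, T̄ − 9.6)): 119.0, 63.0, 91.0, 85.4, 46.2, 97.3, 66.5, 72.8, 0.0.
Season total = 641.2 DD.
Complete generations = ⌊641.2 / 105⌋ = 6.

6 generations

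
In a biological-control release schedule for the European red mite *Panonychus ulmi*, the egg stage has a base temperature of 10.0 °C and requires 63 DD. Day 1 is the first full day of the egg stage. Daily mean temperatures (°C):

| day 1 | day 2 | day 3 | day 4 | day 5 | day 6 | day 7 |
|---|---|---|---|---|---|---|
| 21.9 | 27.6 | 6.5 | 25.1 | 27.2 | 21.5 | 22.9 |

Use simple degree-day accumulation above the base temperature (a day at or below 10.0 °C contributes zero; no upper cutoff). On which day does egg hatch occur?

Daily DD above 10.0 °C: 11.9, 17.6, 0.0, 15.1, 17.2, 11.5, 12.9.
Cumulative: 11.9, 29.5, 29.5, 44.6, 61.8, 73.3, 86.2.
The total first reaches 63 DD on day 6.

day 6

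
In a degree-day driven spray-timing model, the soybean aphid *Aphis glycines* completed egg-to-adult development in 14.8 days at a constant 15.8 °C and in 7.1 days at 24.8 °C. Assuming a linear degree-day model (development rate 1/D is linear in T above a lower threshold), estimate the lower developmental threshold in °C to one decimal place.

Linear rate model ⇒ the product D·(T − T_b) is constant across temperatures.
14.8·(15.8 − T_b) = 7.1·(24.8 − T_b)
T_b = (14.8·15.8 − 7.1·24.8) / (14.8 − 7.1) = 57.76 / 7.7 = 7.501 °C ≈ 7.5 °C.

7.5 °C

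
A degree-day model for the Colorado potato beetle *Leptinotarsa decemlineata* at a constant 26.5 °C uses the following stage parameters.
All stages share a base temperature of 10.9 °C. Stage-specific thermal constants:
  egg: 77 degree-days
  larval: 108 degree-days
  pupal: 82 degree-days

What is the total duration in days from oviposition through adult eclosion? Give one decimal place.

17.1 days

Daily accumulation at 26.5 °C = 26.5 − 10.9 = 15.6 DD/day.
Total K = 77 + 108 + 82 = 267 DD.
Total duration = 267 / 15.6 = 17.115 ≈ 17.1 days.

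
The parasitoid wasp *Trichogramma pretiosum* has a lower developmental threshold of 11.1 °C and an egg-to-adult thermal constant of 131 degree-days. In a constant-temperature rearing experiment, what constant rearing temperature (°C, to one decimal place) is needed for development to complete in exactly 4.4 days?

40.9 °C

Required daily accumulation = 131 / 4.4 = 29.773 DD/day.
T = T_base + 29.773 = 11.1 + 29.773 = 40.873 ≈ 40.9 °C.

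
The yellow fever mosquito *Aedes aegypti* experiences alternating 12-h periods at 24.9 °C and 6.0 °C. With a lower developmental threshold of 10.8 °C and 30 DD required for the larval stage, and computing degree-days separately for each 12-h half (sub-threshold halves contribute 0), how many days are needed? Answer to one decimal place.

Day half: max(0, 24.9 − 10.8) × 0.5 = 14.1 × 0.5 = 7.05 DD.
Night half: max(0, 6.0 − 10.8) × 0.5 = 0.0 × 0.5 = 0.00 DD.
Per 24 h: 7.05 DD/day.
Duration = 30 / 7.05 = 4.255 ≈ 4.3 days.

4.3 days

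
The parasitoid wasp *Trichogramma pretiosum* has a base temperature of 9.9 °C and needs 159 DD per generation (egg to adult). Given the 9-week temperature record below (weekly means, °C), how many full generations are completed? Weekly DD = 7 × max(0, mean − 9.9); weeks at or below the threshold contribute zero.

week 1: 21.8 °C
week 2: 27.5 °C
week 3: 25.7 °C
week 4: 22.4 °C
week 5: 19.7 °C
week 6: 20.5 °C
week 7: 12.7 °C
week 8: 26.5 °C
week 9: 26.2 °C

5 generations

Weekly DD (7 × max(0, T̄ − 9.9)): 83.3, 123.2, 110.6, 87.5, 68.6, 74.2, 19.6, 116.2, 114.1.
Season total = 797.3 DD.
Complete generations = ⌊797.3 / 159⌋ = 5.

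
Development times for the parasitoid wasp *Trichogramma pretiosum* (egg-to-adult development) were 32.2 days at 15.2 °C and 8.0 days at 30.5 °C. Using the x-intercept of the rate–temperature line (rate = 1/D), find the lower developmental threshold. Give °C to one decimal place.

10.1 °C

Linear rate model ⇒ the product D·(T − T_b) is constant across temperatures.
32.2·(15.2 − T_b) = 8.0·(30.5 − T_b)
T_b = (32.2·15.2 − 8.0·30.5) / (32.2 − 8.0) = 245.44 / 24.2 = 10.142 °C ≈ 10.1 °C.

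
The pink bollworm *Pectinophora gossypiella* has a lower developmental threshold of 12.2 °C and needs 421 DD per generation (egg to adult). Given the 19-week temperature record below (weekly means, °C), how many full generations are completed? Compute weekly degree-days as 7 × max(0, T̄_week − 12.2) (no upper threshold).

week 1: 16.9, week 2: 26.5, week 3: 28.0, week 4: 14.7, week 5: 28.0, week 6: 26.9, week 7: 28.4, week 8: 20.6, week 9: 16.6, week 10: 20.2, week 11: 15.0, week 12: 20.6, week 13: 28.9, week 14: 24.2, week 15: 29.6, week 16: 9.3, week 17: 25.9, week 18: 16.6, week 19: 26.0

Weekly DD (7 × max(0, T̄ − 12.2)): 32.9, 100.1, 110.6, 17.5, 110.6, 102.9, 113.4, 58.8, 30.8, 56.0, 19.6, 58.8, 116.9, 84.0, 121.8, 0.0, 95.9, 30.8, 96.6.
Season total = 1358.0 DD.
Complete generations = ⌊1358.0 / 421⌋ = 3.

3 generations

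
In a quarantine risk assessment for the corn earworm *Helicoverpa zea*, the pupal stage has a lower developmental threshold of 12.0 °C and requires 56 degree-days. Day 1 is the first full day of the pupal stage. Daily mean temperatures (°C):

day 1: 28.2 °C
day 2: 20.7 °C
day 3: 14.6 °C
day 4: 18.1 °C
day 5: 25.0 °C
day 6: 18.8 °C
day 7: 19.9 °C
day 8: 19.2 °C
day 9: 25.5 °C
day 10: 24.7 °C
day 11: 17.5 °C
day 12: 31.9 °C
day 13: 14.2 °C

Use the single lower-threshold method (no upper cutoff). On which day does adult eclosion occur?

day 7

Daily DD above 12.0 °C: 16.2, 8.7, 2.6, 6.1, 13.0, 6.8, 7.9, 7.2, 13.5, 12.7, 5.5, 19.9, 2.2.
Cumulative: 16.2, 24.9, 27.5, 33.6, 46.6, 53.4, 61.3, 68.5, 82.0, 94.7, 100.2, 120.1, 122.3.
The total first reaches 56 DD on day 7.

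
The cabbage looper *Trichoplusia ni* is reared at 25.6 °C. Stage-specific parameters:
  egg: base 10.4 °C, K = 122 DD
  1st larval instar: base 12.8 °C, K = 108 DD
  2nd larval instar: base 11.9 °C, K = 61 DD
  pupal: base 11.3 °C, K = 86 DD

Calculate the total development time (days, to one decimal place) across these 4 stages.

26.9 days

egg: 122 / (25.6 − 10.4) = 122 / 15.2 = 8.026 d.
1st larval instar: 108 / (25.6 − 12.8) = 108 / 12.8 = 8.438 d.
2nd larval instar: 61 / (25.6 − 11.9) = 61 / 13.7 = 4.453 d.
pupal: 86 / (25.6 − 11.3) = 86 / 14.3 = 6.014 d.
Sum = 26.930 ≈ 26.9 days.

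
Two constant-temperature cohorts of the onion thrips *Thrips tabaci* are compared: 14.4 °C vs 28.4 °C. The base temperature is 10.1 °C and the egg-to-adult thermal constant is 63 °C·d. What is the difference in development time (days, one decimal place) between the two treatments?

11.2 days

At 14.4 °C: 63 / (14.4 − 10.1) = 63 / 4.3 = 14.651 d.
At 28.4 °C: 63 / (28.4 − 10.1) = 63 / 18.3 = 3.443 d.
Difference = |14.651 − 3.443| = 11.209 ≈ 11.2 days.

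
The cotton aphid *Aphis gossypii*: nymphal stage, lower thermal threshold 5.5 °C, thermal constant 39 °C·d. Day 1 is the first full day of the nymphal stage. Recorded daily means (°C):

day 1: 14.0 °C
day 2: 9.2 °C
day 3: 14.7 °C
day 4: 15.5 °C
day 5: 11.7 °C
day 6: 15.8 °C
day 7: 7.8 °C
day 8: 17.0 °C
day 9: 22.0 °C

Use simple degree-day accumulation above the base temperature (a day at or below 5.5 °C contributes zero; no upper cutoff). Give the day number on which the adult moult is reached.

day 6

Daily DD above 5.5 °C: 8.5, 3.7, 9.2, 10.0, 6.2, 10.3, 2.3, 11.5, 16.5.
Cumulative: 8.5, 12.2, 21.4, 31.4, 37.6, 47.9, 50.2, 61.7, 78.2.
The total first reaches 39 DD on day 6.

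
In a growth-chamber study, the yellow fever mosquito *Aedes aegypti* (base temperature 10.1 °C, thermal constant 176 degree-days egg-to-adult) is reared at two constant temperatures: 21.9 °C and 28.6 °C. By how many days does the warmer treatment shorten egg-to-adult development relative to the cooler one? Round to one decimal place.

At 21.9 °C: 176 / (21.9 − 10.1) = 176 / 11.8 = 14.915 d.
At 28.6 °C: 176 / (28.6 − 10.1) = 176 / 18.5 = 9.514 d.
Difference = |14.915 − 9.514| = 5.402 ≈ 5.4 days.

5.4 days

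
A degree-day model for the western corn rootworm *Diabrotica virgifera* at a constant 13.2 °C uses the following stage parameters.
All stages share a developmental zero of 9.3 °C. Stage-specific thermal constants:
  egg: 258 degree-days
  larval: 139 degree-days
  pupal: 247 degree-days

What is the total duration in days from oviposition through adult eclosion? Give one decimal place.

165.1 days

Daily accumulation at 13.2 °C = 13.2 − 9.3 = 3.9 DD/day.
Total K = 258 + 139 + 247 = 644 DD.
Total duration = 644 / 3.9 = 165.128 ≈ 165.1 days.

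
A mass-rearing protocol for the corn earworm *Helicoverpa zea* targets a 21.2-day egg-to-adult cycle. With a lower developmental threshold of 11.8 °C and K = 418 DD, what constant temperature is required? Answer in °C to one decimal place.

31.5 °C

Required daily accumulation = 418 / 21.2 = 19.717 DD/day.
T = T_base + 19.717 = 11.8 + 19.717 = 31.517 ≈ 31.5 °C.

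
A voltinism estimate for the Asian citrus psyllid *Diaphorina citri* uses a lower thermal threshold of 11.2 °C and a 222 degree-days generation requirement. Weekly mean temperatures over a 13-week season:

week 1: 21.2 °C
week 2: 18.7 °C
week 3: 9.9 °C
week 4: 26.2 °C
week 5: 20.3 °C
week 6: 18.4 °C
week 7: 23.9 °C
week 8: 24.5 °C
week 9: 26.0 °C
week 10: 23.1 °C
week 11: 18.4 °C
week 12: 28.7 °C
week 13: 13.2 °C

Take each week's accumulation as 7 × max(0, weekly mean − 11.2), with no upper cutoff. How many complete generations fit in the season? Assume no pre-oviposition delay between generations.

4 generations

Weekly DD (7 × max(0, T̄ − 11.2)): 70.0, 52.5, 0.0, 105.0, 63.7, 50.4, 88.9, 93.1, 103.6, 83.3, 50.4, 122.5, 14.0.
Season total = 897.4 DD.
Complete generations = ⌊897.4 / 222⌋ = 4.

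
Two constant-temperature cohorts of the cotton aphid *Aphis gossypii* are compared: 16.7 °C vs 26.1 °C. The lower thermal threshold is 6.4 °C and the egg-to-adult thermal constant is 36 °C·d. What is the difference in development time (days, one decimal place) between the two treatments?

At 16.7 °C: 36 / (16.7 − 6.4) = 36 / 10.3 = 3.495 d.
At 26.1 °C: 36 / (26.1 − 6.4) = 36 / 19.7 = 1.827 d.
Difference = |3.495 − 1.827| = 1.668 ≈ 1.7 days.

1.7 days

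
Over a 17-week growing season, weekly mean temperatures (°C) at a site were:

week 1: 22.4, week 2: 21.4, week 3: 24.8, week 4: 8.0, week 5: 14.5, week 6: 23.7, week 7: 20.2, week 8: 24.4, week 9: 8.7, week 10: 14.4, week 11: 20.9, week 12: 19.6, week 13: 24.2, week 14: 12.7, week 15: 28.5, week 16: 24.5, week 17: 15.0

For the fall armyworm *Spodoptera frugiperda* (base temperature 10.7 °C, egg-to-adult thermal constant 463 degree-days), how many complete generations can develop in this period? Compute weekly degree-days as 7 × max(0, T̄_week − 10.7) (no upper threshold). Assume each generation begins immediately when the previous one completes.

Weekly DD (7 × max(0, T̄ − 10.7)): 81.9, 74.9, 98.7, 0.0, 26.6, 91.0, 66.5, 95.9, 0.0, 25.9, 71.4, 62.3, 94.5, 14.0, 124.6, 96.6, 30.1.
Season total = 1054.9 DD.
Complete generations = ⌊1054.9 / 463⌋ = 2.

2 generations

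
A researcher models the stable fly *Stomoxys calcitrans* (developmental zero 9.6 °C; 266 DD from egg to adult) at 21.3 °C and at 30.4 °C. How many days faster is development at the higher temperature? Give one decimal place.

At 21.3 °C: 266 / (21.3 − 9.6) = 266 / 11.7 = 22.735 d.
At 30.4 °C: 266 / (30.4 − 9.6) = 266 / 20.8 = 12.788 d.
Difference = |22.735 − 12.788| = 9.947 ≈ 9.9 days.

9.9 days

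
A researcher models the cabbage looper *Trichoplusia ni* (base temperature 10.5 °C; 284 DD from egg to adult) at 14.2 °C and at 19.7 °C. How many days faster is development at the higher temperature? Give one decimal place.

45.9 days

At 14.2 °C: 284 / (14.2 − 10.5) = 284 / 3.7 = 76.757 d.
At 19.7 °C: 284 / (19.7 − 10.5) = 284 / 9.2 = 30.870 d.
Difference = |76.757 − 30.870| = 45.887 ≈ 45.9 days.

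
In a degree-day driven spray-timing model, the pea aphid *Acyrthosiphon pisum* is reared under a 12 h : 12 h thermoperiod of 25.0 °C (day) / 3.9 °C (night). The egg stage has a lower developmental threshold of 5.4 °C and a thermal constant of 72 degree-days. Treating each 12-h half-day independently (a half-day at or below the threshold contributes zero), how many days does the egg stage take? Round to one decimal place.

7.3 days

Day half: max(0, 25.0 − 5.4) × 0.5 = 19.6 × 0.5 = 9.80 DD.
Night half: max(0, 3.9 − 5.4) × 0.5 = 0.0 × 0.5 = 0.00 DD.
Per 24 h: 9.80 DD/day.
Duration = 72 / 9.80 = 7.347 ≈ 7.3 days.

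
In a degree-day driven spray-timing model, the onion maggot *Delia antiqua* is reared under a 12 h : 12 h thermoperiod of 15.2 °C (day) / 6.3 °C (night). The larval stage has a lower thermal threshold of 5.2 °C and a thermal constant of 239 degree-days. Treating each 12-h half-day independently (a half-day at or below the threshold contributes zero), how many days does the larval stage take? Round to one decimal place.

43.1 days

Day half: max(0, 15.2 − 5.2) × 0.5 = 10.0 × 0.5 = 5.00 DD.
Night half: max(0, 6.3 − 5.2) × 0.5 = 1.1 × 0.5 = 0.55 DD.
Per 24 h: 5.55 DD/day.
Duration = 239 / 5.55 = 43.063 ≈ 43.1 days.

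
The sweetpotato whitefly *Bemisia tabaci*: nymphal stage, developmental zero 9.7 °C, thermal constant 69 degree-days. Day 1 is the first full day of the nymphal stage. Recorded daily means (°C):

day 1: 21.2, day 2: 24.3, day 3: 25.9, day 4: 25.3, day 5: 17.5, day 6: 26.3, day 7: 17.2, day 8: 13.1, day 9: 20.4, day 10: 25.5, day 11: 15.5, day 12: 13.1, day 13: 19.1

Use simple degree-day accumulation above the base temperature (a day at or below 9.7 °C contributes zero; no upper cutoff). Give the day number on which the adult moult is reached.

Daily DD above 9.7 °C: 11.5, 14.6, 16.2, 15.6, 7.8, 16.6, 7.5, 3.4, 10.7, 15.8, 5.8, 3.4, 9.4.
Cumulative: 11.5, 26.1, 42.3, 57.9, 65.7, 82.3, 89.8, 93.2, 103.9, 119.7, 125.5, 128.9, 138.3.
The total first reaches 69 DD on day 6.

day 6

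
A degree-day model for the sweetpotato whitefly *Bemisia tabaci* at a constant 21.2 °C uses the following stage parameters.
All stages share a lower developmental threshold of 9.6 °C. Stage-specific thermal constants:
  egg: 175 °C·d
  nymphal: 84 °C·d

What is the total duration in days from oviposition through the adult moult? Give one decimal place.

Daily accumulation at 21.2 °C = 21.2 − 9.6 = 11.6 DD/day.
Total K = 175 + 84 = 259 DD.
Total duration = 259 / 11.6 = 22.328 ≈ 22.3 days.

22.3 days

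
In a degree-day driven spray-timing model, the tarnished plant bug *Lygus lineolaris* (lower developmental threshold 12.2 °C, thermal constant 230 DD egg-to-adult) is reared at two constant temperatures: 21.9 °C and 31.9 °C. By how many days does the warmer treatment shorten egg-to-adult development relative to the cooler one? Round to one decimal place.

12.0 days

At 21.9 °C: 230 / (21.9 − 12.2) = 230 / 9.7 = 23.711 d.
At 31.9 °C: 230 / (31.9 − 12.2) = 230 / 19.7 = 11.675 d.
Difference = |23.711 − 11.675| = 12.036 ≈ 12.0 days.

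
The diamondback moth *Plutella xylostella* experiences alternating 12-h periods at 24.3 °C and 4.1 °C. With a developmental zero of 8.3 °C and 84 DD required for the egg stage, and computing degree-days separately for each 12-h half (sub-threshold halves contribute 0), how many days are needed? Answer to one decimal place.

Day half: max(0, 24.3 − 8.3) × 0.5 = 16.0 × 0.5 = 8.00 DD.
Night half: max(0, 4.1 − 8.3) × 0.5 = 0.0 × 0.5 = 0.00 DD.
Per 24 h: 8.00 DD/day.
Duration = 84 / 8.00 = 10.500 ≈ 10.5 days.

10.5 days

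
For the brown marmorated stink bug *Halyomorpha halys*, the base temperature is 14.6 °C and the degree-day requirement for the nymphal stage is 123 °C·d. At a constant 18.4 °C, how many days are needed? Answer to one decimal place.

32.4 days

Daily accumulation = 18.4 − 14.6 = 3.8 DD/day.
Duration = 123 / 3.8 = 32.368 ≈ 32.4 days.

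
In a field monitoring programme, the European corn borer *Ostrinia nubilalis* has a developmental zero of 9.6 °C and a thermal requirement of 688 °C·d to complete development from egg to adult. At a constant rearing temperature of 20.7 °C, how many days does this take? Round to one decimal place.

Daily accumulation = 20.7 − 9.6 = 11.1 DD/day.
Duration = 688 / 11.1 = 61.982 ≈ 62.0 days.

62.0 days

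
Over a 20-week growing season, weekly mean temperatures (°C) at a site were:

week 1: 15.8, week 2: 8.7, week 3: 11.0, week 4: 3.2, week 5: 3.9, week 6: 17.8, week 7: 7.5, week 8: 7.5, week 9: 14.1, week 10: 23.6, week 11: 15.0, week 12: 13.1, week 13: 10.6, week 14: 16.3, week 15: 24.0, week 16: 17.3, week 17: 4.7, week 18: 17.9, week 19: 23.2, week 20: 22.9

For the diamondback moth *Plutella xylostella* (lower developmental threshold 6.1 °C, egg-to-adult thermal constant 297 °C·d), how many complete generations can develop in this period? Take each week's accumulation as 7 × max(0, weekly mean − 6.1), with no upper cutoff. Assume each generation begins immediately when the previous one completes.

3 generations

Weekly DD (7 × max(0, T̄ − 6.1)): 67.9, 18.2, 34.3, 0.0, 0.0, 81.9, 9.8, 9.8, 56.0, 122.5, 62.3, 49.0, 31.5, 71.4, 125.3, 78.4, 0.0, 82.6, 119.7, 117.6.
Season total = 1138.2 DD.
Complete generations = ⌊1138.2 / 297⌋ = 3.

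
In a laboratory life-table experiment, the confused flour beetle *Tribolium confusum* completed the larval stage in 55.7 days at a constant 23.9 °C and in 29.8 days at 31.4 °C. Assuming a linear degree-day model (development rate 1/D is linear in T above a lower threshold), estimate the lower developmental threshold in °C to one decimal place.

15.3 °C

Linear rate model ⇒ the product D·(T − T_b) is constant across temperatures.
55.7·(23.9 − T_b) = 29.8·(31.4 − T_b)
T_b = (55.7·23.9 − 29.8·31.4) / (55.7 − 29.8) = 395.51 / 25.9 = 15.271 °C ≈ 15.3 °C.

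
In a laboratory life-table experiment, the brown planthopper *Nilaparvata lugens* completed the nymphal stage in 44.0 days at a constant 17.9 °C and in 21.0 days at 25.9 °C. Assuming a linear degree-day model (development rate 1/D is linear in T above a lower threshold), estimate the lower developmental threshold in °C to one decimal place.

Equal thermal constants: D₁(T₁ − T_b) = D₂(T₂ − T_b).
44.0·(17.9 − T_b) = 21.0·(25.9 − T_b)
T_b = (44.0·17.9 − 21.0·25.9) / (44.0 − 21.0) = 243.70 / 23.0 = 10.596 °C ≈ 10.6 °C.

10.6 °C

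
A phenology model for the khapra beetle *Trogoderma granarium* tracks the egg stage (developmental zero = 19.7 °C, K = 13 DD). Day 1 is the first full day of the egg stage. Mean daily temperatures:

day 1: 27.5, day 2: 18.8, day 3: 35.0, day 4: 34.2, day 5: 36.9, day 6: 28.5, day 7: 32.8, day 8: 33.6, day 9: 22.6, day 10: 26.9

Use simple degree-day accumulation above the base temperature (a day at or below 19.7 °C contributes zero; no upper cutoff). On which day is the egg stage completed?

Daily DD above 19.7 °C: 7.8, 0.0, 15.3, 14.5, 17.2, 8.8, 13.1, 13.9, 2.9, 7.2.
Cumulative: 7.8, 7.8, 23.1, 37.6, 54.8, 63.6, 76.7, 90.6, 93.5, 100.7.
The total first reaches 13 DD on day 3.

day 3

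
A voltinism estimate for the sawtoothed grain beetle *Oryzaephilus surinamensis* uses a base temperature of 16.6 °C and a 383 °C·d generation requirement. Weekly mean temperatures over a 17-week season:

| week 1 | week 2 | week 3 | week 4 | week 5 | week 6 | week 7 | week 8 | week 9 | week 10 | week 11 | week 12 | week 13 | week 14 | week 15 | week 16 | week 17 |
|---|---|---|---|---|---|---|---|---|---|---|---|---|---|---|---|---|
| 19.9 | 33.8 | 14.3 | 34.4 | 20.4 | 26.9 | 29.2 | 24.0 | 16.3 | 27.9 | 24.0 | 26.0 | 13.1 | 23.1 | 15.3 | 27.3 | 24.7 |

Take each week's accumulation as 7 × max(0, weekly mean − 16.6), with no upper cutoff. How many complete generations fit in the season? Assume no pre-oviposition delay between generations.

2 generations

Weekly DD (7 × max(0, T̄ − 16.6)): 23.1, 120.4, 0.0, 124.6, 26.6, 72.1, 88.2, 51.8, 0.0, 79.1, 51.8, 65.8, 0.0, 45.5, 0.0, 74.9, 56.7.
Season total = 880.6 DD.
Complete generations = ⌊880.6 / 383⌋ = 2.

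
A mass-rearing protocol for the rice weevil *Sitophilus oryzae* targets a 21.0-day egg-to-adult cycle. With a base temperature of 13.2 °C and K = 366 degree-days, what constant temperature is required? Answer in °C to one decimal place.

30.6 °C

Required daily accumulation = 366 / 21.0 = 17.429 DD/day.
T = T_base + 17.429 = 13.2 + 17.429 = 30.629 ≈ 30.6 °C.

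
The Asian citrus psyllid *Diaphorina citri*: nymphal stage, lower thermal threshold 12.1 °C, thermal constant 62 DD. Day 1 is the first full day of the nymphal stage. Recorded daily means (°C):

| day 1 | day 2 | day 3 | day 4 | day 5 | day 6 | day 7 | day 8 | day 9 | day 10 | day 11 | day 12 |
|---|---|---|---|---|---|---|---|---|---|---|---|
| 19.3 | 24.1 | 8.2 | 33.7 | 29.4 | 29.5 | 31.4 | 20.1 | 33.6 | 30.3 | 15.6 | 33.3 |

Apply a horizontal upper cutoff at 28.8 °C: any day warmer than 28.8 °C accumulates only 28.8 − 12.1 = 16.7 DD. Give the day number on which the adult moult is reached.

day 6

Daily DD above 12.1 °C (capped at 16.7): 7.2, 12.0, 0.0, 16.7, 16.7, 16.7, 16.7, 8.0, 16.7, 16.7, 3.5, 16.7.
Cumulative: 7.2, 19.2, 19.2, 35.9, 52.6, 69.3, 86.0, 94.0, 110.7, 127.4, 130.9, 147.6.
The total first reaches 62 DD on day 6.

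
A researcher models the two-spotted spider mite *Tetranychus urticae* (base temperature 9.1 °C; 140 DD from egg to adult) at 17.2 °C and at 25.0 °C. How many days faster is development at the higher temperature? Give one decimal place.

8.5 days

At 17.2 °C: 140 / (17.2 − 9.1) = 140 / 8.1 = 17.284 d.
At 25.0 °C: 140 / (25.0 − 9.1) = 140 / 15.9 = 8.805 d.
Difference = |17.284 − 8.805| = 8.479 ≈ 8.5 days.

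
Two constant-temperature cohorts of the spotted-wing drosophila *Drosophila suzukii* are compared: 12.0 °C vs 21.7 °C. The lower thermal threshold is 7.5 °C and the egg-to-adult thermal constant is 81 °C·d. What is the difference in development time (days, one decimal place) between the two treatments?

At 12.0 °C: 81 / (12.0 − 7.5) = 81 / 4.5 = 18.000 d.
At 21.7 °C: 81 / (21.7 − 7.5) = 81 / 14.2 = 5.704 d.
Difference = |18.000 − 5.704| = 12.296 ≈ 12.3 days.

12.3 days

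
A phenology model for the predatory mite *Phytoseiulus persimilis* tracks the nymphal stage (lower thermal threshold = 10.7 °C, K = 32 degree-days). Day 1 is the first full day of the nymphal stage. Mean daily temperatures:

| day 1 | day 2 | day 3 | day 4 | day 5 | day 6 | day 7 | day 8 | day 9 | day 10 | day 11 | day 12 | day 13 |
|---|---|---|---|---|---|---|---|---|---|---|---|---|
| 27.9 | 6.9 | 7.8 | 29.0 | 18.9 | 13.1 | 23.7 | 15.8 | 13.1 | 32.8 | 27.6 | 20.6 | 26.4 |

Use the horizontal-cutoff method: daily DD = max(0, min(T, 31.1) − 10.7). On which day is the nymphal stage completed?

Daily DD above 10.7 °C (capped at 20.4): 17.2, 0.0, 0.0, 18.3, 8.2, 2.4, 13.0, 5.1, 2.4, 20.4, 16.9, 9.9, 15.7.
Cumulative: 17.2, 17.2, 17.2, 35.5, 43.7, 46.1, 59.1, 64.2, 66.6, 87.0, 103.9, 113.8, 129.5.
The total first reaches 32 DD on day 4.

day 4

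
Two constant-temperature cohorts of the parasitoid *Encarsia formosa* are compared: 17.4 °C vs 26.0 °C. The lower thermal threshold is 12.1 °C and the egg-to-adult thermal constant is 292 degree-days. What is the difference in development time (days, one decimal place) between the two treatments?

34.1 days

At 17.4 °C: 292 / (17.4 − 12.1) = 292 / 5.3 = 55.094 d.
At 26.0 °C: 292 / (26.0 − 12.1) = 292 / 13.9 = 21.007 d.
Difference = |55.094 − 21.007| = 34.087 ≈ 34.1 days.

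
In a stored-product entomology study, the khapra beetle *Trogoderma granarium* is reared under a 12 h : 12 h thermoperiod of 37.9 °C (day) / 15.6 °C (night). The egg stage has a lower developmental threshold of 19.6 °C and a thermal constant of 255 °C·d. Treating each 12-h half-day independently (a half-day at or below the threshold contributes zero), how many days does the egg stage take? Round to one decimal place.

27.9 days

Day half: max(0, 37.9 − 19.6) × 0.5 = 18.3 × 0.5 = 9.15 DD.
Night half: max(0, 15.6 − 19.6) × 0.5 = 0.0 × 0.5 = 0.00 DD.
Per 24 h: 9.15 DD/day.
Duration = 255 / 9.15 = 27.869 ≈ 27.9 days.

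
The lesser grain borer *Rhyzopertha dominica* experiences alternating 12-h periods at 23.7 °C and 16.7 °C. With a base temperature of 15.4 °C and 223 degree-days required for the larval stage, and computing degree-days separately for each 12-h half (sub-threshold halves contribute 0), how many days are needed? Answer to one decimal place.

Day half: max(0, 23.7 − 15.4) × 0.5 = 8.3 × 0.5 = 4.15 DD.
Night half: max(0, 16.7 − 15.4) × 0.5 = 1.3 × 0.5 = 0.65 DD.
Per 24 h: 4.80 DD/day.
Duration = 223 / 4.80 = 46.458 ≈ 46.5 days.

46.5 days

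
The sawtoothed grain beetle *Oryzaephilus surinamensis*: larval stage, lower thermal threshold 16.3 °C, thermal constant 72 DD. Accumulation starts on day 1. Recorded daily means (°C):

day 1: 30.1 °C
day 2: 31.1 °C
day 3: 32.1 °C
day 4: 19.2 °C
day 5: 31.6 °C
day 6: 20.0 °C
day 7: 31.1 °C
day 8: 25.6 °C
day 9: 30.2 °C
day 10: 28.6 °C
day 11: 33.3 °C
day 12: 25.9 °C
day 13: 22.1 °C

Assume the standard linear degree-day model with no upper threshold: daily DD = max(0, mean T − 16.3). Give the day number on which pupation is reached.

Daily DD above 16.3 °C: 13.8, 14.8, 15.8, 2.9, 15.3, 3.7, 14.8, 9.3, 13.9, 12.3, 17.0, 9.6, 5.8.
Cumulative: 13.8, 28.6, 44.4, 47.3, 62.6, 66.3, 81.1, 90.4, 104.3, 116.6, 133.6, 143.2, 149.0.
The total first reaches 72 DD on day 7.

day 7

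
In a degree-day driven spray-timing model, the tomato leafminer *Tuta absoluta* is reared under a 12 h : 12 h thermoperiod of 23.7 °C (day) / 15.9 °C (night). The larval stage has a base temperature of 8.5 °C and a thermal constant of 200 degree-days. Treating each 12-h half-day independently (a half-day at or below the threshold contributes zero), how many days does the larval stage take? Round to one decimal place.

17.7 days

Day half: max(0, 23.7 − 8.5) × 0.5 = 15.2 × 0.5 = 7.60 DD.
Night half: max(0, 15.9 − 8.5) × 0.5 = 7.4 × 0.5 = 3.70 DD.
Per 24 h: 11.30 DD/day.
Duration = 200 / 11.30 = 17.699 ≈ 17.7 days.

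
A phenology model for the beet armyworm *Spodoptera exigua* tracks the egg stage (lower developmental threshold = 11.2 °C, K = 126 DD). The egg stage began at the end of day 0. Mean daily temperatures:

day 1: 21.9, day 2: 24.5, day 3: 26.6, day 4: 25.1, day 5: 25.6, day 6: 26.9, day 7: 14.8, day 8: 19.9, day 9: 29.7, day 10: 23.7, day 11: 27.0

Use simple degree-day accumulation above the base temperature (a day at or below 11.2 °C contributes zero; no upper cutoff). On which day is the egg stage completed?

day 10

Daily DD above 11.2 °C: 10.7, 13.3, 15.4, 13.9, 14.4, 15.7, 3.6, 8.7, 18.5, 12.5, 15.8.
Cumulative: 10.7, 24.0, 39.4, 53.3, 67.7, 83.4, 87.0, 95.7, 114.2, 126.7, 142.5.
The total first reaches 126 DD on day 10.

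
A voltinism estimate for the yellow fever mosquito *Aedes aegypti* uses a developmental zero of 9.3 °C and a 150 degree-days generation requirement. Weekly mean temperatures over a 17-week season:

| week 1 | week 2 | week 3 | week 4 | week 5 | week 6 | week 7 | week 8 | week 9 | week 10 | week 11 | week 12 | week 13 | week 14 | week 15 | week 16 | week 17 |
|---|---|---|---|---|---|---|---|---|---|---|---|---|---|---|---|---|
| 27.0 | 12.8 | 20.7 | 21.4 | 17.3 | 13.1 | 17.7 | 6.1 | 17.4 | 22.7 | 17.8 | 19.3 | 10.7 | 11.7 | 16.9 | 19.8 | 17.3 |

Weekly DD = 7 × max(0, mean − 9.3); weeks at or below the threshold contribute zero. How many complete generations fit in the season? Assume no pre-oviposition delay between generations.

Weekly DD (7 × max(0, T̄ − 9.3)): 123.9, 24.5, 79.8, 84.7, 56.0, 26.6, 58.8, 0.0, 56.7, 93.8, 59.5, 70.0, 9.8, 16.8, 53.2, 73.5, 56.0.
Season total = 943.6 DD.
Complete generations = ⌊943.6 / 150⌋ = 6.

6 generations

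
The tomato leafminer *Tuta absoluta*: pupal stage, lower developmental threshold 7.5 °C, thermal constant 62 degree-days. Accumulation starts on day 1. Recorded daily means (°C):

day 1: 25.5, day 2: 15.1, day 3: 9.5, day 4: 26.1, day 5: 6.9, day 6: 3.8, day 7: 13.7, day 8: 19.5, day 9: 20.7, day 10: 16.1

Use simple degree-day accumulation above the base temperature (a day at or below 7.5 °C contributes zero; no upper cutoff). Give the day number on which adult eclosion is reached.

Daily DD above 7.5 °C: 18.0, 7.6, 2.0, 18.6, 0.0, 0.0, 6.2, 12.0, 13.2, 8.6.
Cumulative: 18.0, 25.6, 27.6, 46.2, 46.2, 46.2, 52.4, 64.4, 77.6, 86.2.
The total first reaches 62 DD on day 8.

day 8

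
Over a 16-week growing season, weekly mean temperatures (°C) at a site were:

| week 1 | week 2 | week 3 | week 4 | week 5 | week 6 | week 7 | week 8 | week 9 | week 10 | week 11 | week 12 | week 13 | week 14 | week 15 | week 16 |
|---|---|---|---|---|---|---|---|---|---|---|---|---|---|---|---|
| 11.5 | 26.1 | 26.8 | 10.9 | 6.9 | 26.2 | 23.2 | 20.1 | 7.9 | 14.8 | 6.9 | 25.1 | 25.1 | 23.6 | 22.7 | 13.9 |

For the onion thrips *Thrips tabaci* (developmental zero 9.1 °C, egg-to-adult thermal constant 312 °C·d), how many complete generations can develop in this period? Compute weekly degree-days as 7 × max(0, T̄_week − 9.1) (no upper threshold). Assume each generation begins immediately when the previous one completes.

3 generations

Weekly DD (7 × max(0, T̄ − 9.1)): 16.8, 119.0, 123.9, 12.6, 0.0, 119.7, 98.7, 77.0, 0.0, 39.9, 0.0, 112.0, 112.0, 101.5, 95.2, 33.6.
Season total = 1061.9 DD.
Complete generations = ⌊1061.9 / 312⌋ = 3.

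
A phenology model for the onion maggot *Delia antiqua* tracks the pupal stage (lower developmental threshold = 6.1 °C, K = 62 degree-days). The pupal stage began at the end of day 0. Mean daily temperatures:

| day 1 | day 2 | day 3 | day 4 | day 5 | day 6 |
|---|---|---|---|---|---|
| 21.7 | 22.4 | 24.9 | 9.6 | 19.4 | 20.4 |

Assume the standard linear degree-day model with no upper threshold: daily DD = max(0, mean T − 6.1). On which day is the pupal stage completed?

Daily DD above 6.1 °C: 15.6, 16.3, 18.8, 3.5, 13.3, 14.3.
Cumulative: 15.6, 31.9, 50.7, 54.2, 67.5, 81.8.
The total first reaches 62 DD on day 5.

day 5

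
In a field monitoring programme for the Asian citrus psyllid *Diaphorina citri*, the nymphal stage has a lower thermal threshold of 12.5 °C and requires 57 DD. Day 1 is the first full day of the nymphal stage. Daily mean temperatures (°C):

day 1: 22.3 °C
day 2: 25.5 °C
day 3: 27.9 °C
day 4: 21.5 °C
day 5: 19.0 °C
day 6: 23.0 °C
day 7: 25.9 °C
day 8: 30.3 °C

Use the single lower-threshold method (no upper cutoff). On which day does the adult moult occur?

Daily DD above 12.5 °C: 9.8, 13.0, 15.4, 9.0, 6.5, 10.5, 13.4, 17.8.
Cumulative: 9.8, 22.8, 38.2, 47.2, 53.7, 64.2, 77.6, 95.4.
The total first reaches 57 DD on day 6.

day 6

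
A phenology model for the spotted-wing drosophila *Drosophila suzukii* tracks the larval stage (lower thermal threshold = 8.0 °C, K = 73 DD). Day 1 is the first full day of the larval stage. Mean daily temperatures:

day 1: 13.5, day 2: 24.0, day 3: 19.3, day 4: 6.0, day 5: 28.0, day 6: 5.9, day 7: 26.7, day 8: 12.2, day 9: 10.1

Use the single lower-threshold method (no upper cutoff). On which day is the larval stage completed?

day 8

Daily DD above 8.0 °C: 5.5, 16.0, 11.3, 0.0, 20.0, 0.0, 18.7, 4.2, 2.1.
Cumulative: 5.5, 21.5, 32.8, 32.8, 52.8, 52.8, 71.5, 75.7, 77.8.
The total first reaches 73 DD on day 8.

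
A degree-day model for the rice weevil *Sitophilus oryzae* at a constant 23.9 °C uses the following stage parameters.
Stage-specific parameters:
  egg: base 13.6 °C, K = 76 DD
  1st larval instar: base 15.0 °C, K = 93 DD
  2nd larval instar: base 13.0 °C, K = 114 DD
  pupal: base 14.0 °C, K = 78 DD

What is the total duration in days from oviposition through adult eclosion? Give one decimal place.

36.2 days

egg: 76 / (23.9 − 13.6) = 76 / 10.3 = 7.379 d.
1st larval instar: 93 / (23.9 − 15.0) = 93 / 8.9 = 10.449 d.
2nd larval instar: 114 / (23.9 − 13.0) = 114 / 10.9 = 10.459 d.
pupal: 78 / (23.9 − 14.0) = 78 / 9.9 = 7.879 d.
Sum = 36.166 ≈ 36.2 days.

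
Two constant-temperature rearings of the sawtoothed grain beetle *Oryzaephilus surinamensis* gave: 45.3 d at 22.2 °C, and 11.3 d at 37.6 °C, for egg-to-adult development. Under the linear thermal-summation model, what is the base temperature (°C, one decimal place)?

Linear rate model ⇒ the product D·(T − T_b) is constant across temperatures.
45.3·(22.2 − T_b) = 11.3·(37.6 − T_b)
T_b = (45.3·22.2 − 11.3·37.6) / (45.3 − 11.3) = 580.78 / 34.0 = 17.082 °C ≈ 17.1 °C.

17.1 °C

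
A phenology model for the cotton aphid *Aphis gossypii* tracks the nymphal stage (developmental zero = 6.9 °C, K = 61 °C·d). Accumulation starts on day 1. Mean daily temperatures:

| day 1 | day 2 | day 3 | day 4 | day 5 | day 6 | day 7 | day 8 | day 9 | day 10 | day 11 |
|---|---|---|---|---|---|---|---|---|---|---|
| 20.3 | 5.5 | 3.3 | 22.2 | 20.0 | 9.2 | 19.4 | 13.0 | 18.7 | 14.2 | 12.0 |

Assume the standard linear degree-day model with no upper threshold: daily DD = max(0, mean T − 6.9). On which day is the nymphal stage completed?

day 8

Daily DD above 6.9 °C: 13.4, 0.0, 0.0, 15.3, 13.1, 2.3, 12.5, 6.1, 11.8, 7.3, 5.1.
Cumulative: 13.4, 13.4, 13.4, 28.7, 41.8, 44.1, 56.6, 62.7, 74.5, 81.8, 86.9.
The total first reaches 61 DD on day 8.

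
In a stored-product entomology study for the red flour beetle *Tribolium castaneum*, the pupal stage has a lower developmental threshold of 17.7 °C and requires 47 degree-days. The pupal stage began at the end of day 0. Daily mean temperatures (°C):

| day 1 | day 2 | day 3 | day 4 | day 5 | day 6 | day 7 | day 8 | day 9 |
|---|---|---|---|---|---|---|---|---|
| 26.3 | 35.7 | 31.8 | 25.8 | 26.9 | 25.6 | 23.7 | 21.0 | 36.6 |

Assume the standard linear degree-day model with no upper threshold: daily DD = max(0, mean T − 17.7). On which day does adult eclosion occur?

Daily DD above 17.7 °C: 8.6, 18.0, 14.1, 8.1, 9.2, 7.9, 6.0, 3.3, 18.9.
Cumulative: 8.6, 26.6, 40.7, 48.8, 58.0, 65.9, 71.9, 75.2, 94.1.
The total first reaches 47 DD on day 4.

day 4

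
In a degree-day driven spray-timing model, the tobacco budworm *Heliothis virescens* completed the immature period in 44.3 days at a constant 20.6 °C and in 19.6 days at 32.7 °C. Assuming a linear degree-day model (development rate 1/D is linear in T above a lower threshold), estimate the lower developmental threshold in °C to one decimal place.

Equal thermal constants: D₁(T₁ − T_b) = D₂(T₂ − T_b).
44.3·(20.6 − T_b) = 19.6·(32.7 − T_b)
T_b = (44.3·20.6 − 19.6·32.7) / (44.3 − 19.6) = 271.66 / 24.7 = 10.998 °C ≈ 11.0 °C.

11.0 °C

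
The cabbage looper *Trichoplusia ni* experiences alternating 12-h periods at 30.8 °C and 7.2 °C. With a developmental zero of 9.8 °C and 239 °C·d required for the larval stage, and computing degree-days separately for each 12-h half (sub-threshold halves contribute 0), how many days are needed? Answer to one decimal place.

Day half: max(0, 30.8 − 9.8) × 0.5 = 21.0 × 0.5 = 10.50 DD.
Night half: max(0, 7.2 − 9.8) × 0.5 = 0.0 × 0.5 = 0.00 DD.
Per 24 h: 10.50 DD/day.
Duration = 239 / 10.50 = 22.762 ≈ 22.8 days.

22.8 days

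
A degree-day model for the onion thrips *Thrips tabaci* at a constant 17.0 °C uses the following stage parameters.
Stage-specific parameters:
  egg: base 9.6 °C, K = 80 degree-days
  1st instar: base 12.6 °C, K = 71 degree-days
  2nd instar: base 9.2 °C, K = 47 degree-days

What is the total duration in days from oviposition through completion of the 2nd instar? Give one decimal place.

egg: 80 / (17.0 − 9.6) = 80 / 7.4 = 10.811 d.
1st instar: 71 / (17.0 − 12.6) = 71 / 4.4 = 16.136 d.
2nd instar: 47 / (17.0 − 9.2) = 47 / 7.8 = 6.026 d.
Sum = 32.973 ≈ 33.0 days.

33.0 days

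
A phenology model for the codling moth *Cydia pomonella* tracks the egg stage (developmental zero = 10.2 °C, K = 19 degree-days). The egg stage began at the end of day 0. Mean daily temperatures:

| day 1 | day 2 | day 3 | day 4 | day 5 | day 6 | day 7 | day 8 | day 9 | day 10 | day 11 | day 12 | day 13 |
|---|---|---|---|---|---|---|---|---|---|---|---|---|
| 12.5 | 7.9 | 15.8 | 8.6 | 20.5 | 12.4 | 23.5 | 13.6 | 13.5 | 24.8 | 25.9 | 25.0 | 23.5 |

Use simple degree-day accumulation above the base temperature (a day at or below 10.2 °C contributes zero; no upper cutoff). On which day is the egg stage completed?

day 6

Daily DD above 10.2 °C: 2.3, 0.0, 5.6, 0.0, 10.3, 2.2, 13.3, 3.4, 3.3, 14.6, 15.7, 14.8, 13.3.
Cumulative: 2.3, 2.3, 7.9, 7.9, 18.2, 20.4, 33.7, 37.1, 40.4, 55.0, 70.7, 85.5, 98.8.
The total first reaches 19 DD on day 6.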